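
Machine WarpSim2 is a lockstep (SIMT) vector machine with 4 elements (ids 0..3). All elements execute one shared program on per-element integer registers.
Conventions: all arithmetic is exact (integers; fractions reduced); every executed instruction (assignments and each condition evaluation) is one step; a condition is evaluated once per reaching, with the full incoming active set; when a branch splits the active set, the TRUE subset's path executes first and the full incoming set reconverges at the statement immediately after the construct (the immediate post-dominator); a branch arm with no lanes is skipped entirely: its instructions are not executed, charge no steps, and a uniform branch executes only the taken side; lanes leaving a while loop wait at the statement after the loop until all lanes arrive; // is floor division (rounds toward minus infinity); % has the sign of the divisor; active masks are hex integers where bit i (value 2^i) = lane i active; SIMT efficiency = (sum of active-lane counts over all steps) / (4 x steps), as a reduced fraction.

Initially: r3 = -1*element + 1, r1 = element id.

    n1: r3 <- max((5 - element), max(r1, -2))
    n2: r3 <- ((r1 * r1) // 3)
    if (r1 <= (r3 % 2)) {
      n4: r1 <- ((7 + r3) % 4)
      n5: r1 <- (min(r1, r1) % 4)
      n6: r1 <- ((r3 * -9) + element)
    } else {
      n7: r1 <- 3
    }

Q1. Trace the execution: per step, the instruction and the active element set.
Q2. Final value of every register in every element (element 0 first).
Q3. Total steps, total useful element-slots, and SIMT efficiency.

step 0: r3 <- max((5 - element), max(r1, -2)) 0xf
step 1: r3 <- ((r1 * r1) // 3)       0xf
step 2: eval (r1 <= (r3 % 2))        0xf
step 3: r1 <- ((7 + r3) % 4)         0x1
step 4: r1 <- (min(r1, r1) % 4)      0x1
step 5: r1 <- ((r3 * -9) + element)  0x1
step 6: r1 <- 3                      0xe

Answer: 7 steps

r3: 0,0,1,3
r1: 0,3,3,3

steps = 7; useful = 18; efficiency = 18/28 = 9/14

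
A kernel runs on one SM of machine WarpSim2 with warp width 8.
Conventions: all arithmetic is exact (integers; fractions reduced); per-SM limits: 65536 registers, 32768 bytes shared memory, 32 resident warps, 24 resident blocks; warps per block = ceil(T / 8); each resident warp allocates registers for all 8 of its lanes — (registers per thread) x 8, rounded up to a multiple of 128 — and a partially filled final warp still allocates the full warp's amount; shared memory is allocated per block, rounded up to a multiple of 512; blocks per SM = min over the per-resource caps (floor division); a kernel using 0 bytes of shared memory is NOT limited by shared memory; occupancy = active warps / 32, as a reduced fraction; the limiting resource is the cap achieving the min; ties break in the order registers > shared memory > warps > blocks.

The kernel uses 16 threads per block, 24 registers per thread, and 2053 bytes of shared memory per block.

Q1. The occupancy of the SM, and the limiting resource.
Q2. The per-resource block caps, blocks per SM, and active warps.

Answer: occupancy 3/4, limited by shared memory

registers: 128 blocks
shared memory: 12 blocks
warps: 16 blocks
blocks: 24 blocks

Answer: 12 blocks, 24 active warps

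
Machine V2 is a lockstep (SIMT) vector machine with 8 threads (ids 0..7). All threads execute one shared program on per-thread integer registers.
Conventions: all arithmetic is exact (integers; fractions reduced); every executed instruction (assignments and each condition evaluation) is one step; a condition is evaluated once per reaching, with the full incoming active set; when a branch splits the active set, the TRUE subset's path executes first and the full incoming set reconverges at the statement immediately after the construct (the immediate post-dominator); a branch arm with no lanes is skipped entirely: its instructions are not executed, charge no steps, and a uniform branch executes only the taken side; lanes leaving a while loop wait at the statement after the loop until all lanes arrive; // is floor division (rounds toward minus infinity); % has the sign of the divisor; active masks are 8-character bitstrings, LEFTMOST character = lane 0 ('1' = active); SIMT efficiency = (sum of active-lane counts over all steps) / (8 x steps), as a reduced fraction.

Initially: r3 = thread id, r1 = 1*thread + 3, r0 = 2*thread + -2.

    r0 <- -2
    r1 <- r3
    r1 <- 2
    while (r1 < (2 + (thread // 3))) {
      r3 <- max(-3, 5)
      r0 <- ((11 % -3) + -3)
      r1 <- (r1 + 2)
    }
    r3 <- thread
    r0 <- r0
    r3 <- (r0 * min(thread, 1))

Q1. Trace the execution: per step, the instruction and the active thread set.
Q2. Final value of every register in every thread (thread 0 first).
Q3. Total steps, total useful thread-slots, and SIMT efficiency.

step 0: r0 <- -2                     11111111
step 1: r1 <- r3                     11111111
step 2: r1 <- 2                      11111111
step 3: eval (r1 < (2 + (thread // 3))) 11111111
step 4: r3 <- max(-3, 5)             00011111
step 5: r0 <- ((11 % -3) + -3)       00011111
step 6: r1 <- (r1 + 2)               00011111
step 7: eval (r1 < (2 + (thread // 3))) 00011111
step 8: r3 <- thread                 11111111
step 9: r0 <- r0                     11111111
step 10: r3 <- (r0 * min(thread, 1))  11111111

Answer: 11 steps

r3: 0,-2,-2,-4,-4,-4,-4,-4
r1: 2,2,2,4,4,4,4,4
r0: -2,-2,-2,-4,-4,-4,-4,-4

steps = 11; useful = 76; efficiency = 76/88 = 19/22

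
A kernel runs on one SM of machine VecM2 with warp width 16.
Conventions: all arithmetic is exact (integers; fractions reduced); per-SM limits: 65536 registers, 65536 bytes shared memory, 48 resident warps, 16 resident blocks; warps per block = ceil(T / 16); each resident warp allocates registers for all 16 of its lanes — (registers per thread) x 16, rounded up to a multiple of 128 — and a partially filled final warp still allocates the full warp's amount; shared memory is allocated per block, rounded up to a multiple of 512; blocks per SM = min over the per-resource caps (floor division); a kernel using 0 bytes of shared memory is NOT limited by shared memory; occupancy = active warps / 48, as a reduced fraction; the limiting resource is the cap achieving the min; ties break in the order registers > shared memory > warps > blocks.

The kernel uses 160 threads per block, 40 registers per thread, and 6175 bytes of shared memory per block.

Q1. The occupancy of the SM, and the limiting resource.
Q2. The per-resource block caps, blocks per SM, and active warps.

Answer: occupancy 5/6, limited by warps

registers: 10 blocks
shared memory: 9 blocks
warps: 4 blocks
blocks: 16 blocks

Answer: 4 blocks, 40 active warps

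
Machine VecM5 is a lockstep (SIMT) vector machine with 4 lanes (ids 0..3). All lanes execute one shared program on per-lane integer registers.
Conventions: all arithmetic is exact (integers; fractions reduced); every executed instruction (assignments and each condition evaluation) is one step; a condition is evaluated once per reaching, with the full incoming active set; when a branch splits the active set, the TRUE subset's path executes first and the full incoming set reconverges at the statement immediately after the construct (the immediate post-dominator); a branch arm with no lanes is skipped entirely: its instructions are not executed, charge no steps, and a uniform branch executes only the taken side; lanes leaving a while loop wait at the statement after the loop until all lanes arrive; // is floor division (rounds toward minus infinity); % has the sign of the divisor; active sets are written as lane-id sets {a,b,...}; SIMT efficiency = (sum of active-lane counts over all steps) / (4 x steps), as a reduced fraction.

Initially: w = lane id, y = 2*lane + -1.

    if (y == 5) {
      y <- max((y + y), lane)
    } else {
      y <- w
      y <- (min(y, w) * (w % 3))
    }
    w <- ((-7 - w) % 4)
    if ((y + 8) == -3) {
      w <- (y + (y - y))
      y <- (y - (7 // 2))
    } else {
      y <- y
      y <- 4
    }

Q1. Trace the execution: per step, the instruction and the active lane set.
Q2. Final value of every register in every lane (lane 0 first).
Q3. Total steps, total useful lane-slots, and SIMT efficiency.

step 0: eval (y == 5)                {0,1,2,3}
step 1: y <- max((y + y), lane)      {3}
step 2: y <- w                       {0,1,2}
step 3: y <- (min(y, w) * (w % 3))   {0,1,2}
step 4: w <- ((-7 - w) % 4)          {0,1,2,3}
step 5: eval ((y + 8) == -3)         {0,1,2,3}
step 6: y <- y                       {0,1,2,3}
step 7: y <- 4                       {0,1,2,3}

Answer: 8 steps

w: 1,0,3,2
y: 4,4,4,4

steps = 8; useful = 27; efficiency = 27/32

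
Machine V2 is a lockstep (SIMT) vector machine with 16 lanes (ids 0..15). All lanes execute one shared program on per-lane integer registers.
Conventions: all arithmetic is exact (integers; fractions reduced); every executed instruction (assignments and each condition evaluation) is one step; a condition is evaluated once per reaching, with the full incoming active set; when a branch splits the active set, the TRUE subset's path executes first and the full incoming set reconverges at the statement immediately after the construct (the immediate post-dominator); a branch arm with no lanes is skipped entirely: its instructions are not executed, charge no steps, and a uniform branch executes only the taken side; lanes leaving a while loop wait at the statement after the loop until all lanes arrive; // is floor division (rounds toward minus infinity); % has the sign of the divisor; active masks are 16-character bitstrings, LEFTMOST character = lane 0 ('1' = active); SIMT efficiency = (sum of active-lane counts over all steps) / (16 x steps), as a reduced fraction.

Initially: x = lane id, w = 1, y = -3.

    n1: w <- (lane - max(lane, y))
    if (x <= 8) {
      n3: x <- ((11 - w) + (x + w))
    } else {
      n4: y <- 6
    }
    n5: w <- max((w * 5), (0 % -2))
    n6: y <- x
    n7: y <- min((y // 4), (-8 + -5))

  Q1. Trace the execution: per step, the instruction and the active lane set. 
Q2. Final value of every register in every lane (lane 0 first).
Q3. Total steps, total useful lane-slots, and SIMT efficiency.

step 0: w <- (lane - max(lane, y))   1111111111111111
step 1: eval (x <= 8)                1111111111111111
step 2: x <- ((11 - w) + (x + w))    1111111110000000
step 3: y <- 6                       0000000001111111
step 4: w <- max((w * 5), (0 % -2))  1111111111111111
step 5: y <- x                       1111111111111111
step 6: y <- min((y // 4), (-8 + -5)) 1111111111111111

Answer: 7 steps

x: 11,12,13,14,15,16,17,18,19,9,10,11,12,13,14,15
w: 0,0,0,0,0,0,0,0,0,0,0,0,0,0,0,0
y: -13,-13,-13,-13,-13,-13,-13,-13,-13,-13,-13,-13,-13,-13,-13,-13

steps = 7; useful = 96; efficiency = 96/112 = 6/7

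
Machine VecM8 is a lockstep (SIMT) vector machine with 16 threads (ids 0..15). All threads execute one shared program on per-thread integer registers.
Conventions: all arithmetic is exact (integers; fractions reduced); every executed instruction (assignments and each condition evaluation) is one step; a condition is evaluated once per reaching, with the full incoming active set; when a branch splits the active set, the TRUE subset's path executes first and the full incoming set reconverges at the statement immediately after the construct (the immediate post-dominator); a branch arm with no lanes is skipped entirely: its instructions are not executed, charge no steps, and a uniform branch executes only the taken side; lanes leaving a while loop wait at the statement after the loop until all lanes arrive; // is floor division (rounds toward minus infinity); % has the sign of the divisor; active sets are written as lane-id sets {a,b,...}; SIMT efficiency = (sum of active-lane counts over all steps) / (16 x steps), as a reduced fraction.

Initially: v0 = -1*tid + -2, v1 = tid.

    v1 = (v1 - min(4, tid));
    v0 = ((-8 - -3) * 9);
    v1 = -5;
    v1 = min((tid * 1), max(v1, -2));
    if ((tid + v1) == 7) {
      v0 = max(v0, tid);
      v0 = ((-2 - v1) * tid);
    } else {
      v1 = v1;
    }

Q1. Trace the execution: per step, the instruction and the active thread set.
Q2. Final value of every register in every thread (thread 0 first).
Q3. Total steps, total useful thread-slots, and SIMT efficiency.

step 0: v1 <- (v1 - min(4, tid))     {0,1,2,3,4,5,6,7,8,9,10,11,12,13,14,15}
step 1: v0 <- ((-8 - -3) * 9)        {0,1,2,3,4,5,6,7,8,9,10,11,12,13,14,15}
step 2: v1 <- -5                     {0,1,2,3,4,5,6,7,8,9,10,11,12,13,14,15}
step 3: v1 <- min((tid * 1), max(v1, -2)) {0,1,2,3,4,5,6,7,8,9,10,11,12,13,14,15}
step 4: eval ((tid + v1) == 7)       {0,1,2,3,4,5,6,7,8,9,10,11,12,13,14,15}
step 5: v0 <- max(v0, tid)           {9}
step 6: v0 <- ((-2 - v1) * tid)      {9}
step 7: v1 <- v1                     {0,1,2,3,4,5,6,7,8,10,11,12,13,14,15}

Answer: 8 steps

v0: -45,-45,-45,-45,-45,-45,-45,-45,-45,0,-45,-45,-45,-45,-45,-45
v1: -2,-2,-2,-2,-2,-2,-2,-2,-2,-2,-2,-2,-2,-2,-2,-2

steps = 8; useful = 97; efficiency = 97/128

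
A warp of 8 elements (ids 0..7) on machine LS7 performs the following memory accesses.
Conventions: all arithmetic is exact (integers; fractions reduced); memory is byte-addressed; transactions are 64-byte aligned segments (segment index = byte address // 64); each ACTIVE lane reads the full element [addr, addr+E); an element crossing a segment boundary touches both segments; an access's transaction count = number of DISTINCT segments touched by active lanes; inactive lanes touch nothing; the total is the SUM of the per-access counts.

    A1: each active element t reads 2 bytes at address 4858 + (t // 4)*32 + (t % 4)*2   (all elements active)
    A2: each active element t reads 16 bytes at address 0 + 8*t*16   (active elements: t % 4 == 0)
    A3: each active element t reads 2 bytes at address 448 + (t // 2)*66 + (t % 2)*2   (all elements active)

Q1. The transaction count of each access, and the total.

A1: 2 transactions
A2: 2 transactions
A3: 4 transactions

Answer: 2,2,4; total 8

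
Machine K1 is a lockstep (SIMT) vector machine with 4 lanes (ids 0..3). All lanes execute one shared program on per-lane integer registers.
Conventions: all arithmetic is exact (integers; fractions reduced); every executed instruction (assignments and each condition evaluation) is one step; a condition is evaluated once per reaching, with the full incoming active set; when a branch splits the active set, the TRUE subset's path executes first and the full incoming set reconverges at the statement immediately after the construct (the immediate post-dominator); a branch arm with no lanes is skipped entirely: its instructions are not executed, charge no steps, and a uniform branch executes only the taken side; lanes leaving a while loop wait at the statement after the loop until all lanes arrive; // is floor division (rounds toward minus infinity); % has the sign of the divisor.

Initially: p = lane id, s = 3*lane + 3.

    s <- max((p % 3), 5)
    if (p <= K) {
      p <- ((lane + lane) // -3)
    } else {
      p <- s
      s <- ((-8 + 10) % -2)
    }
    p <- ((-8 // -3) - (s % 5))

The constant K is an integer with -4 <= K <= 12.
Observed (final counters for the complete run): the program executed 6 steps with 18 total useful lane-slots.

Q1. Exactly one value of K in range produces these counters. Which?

Answer: K = 1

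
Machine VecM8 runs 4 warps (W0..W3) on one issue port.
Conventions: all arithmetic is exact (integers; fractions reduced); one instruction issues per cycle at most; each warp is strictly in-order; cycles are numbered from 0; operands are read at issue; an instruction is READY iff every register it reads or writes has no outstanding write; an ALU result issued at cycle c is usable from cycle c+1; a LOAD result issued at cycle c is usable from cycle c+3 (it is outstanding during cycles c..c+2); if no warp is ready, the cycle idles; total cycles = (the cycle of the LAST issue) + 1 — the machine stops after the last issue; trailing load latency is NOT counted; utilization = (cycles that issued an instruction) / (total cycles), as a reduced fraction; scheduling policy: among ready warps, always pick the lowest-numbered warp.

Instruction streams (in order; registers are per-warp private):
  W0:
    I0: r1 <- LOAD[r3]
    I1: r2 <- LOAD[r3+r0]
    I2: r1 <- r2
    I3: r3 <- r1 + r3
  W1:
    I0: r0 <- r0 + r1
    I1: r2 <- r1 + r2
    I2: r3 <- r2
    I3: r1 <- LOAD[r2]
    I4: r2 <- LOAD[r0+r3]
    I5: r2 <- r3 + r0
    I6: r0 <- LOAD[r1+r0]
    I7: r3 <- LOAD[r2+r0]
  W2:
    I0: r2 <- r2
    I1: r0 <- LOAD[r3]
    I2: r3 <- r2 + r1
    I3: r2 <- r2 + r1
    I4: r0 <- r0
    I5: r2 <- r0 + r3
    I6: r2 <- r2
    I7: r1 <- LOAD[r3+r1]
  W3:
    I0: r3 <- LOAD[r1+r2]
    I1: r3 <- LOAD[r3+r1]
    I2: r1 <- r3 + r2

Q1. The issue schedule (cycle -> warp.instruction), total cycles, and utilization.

cycle 0: W0.I0
cycle 1: W0.I1
cycle 2: W1.I0
cycle 3: W1.I1
cycle 4: W0.I2
cycle 5: W0.I3
cycle 6: W1.I2
cycle 7: W1.I3
cycle 8: W1.I4
cycle 9: W2.I0
cycle 10: W2.I1
cycle 11: W1.I5
cycle 12: W1.I6
cycle 13: W2.I2
cycle 14: W2.I3
cycle 15: W1.I7
cycle 16: W2.I4
cycle 17: W2.I5
cycle 18: W2.I6
cycle 19: W2.I7
cycle 20: W3.I0
cycle 21: idle
cycle 22: idle
cycle 23: W3.I1
cycle 24: idle
cycle 25: idle
cycle 26: W3.I2

Answer: 27 cycles, utilization 23/27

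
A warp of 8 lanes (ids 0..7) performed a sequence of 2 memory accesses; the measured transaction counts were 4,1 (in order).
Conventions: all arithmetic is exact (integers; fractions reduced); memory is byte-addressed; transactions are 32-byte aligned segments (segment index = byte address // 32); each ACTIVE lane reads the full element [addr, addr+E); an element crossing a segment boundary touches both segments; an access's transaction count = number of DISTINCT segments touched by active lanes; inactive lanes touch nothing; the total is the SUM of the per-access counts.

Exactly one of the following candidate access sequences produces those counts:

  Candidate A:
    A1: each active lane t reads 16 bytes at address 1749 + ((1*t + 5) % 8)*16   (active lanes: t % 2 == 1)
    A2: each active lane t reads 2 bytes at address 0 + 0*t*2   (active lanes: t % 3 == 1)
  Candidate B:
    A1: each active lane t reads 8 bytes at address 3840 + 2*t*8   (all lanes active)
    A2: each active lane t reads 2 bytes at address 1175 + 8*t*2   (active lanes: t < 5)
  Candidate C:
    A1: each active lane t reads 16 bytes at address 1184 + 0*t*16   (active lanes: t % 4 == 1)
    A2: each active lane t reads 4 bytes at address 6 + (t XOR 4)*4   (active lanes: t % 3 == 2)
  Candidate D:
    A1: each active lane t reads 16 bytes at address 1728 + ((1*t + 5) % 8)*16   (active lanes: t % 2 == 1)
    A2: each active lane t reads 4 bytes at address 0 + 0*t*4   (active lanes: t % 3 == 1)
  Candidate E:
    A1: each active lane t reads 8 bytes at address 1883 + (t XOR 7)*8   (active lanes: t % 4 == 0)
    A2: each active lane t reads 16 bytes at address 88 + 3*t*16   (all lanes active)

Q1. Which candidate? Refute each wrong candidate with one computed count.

A: A1 gives 5 transactions, not 4
B: A2 gives 3 transactions, not 1
C: A1 gives 1 transaction, not 4
E: A1 gives 2 transactions, not 4
D: all counts match (4,1)

Answer: D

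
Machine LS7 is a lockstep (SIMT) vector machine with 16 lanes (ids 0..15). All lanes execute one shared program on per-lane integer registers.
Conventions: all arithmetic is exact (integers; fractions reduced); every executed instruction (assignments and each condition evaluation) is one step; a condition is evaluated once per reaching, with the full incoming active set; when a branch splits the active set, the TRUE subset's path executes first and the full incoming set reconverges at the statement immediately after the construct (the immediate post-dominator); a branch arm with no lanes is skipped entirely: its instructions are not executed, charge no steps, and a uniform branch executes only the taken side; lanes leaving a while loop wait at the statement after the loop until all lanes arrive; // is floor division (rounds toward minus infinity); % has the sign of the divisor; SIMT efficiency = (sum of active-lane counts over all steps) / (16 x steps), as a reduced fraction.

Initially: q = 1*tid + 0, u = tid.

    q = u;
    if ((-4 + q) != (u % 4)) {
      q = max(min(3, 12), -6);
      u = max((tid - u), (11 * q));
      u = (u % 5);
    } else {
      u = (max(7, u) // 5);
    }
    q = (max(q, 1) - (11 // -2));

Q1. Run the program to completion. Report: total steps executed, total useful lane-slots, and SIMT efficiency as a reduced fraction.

Answer: 7 steps, 88 useful, 11/14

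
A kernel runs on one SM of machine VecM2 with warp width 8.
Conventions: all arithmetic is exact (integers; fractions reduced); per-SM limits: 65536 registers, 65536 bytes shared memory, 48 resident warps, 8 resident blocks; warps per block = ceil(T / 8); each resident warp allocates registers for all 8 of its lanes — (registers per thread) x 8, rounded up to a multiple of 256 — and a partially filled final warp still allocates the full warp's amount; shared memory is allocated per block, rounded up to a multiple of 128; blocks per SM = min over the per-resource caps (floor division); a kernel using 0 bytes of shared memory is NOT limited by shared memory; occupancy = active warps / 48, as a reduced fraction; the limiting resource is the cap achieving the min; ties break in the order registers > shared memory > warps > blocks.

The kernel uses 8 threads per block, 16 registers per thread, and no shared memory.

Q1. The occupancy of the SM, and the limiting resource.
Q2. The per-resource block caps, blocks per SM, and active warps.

Answer: occupancy 1/6, limited by blocks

registers: 256 blocks
shared memory: no limit (kernel uses none)
warps: 48 blocks
blocks: 8 blocks

Answer: 8 blocks, 8 active warps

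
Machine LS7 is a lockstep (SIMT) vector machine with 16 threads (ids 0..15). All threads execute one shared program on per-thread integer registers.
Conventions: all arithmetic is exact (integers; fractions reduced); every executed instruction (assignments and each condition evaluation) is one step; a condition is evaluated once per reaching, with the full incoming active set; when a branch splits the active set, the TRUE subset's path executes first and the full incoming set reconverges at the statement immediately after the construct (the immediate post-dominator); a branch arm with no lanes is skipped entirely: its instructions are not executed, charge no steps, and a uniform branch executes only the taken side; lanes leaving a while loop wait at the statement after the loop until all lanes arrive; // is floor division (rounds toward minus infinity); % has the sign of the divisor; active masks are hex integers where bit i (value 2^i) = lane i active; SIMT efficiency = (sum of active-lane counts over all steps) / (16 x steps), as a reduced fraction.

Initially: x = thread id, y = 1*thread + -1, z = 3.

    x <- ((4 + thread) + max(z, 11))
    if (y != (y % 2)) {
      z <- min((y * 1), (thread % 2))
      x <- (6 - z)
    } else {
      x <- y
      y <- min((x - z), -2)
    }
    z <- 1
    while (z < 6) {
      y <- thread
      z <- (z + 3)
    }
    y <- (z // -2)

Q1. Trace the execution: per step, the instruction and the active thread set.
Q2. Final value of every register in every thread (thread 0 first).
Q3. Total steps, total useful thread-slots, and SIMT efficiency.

step 0: x <- ((4 + thread) + max(z, 11)) 0xffff
step 1: eval (y != (y % 2))          0xffff
step 2: z <- min((y * 1), (thread % 2)) 0xfff9
step 3: x <- (6 - z)                 0xfff9
step 4: x <- y                       0x0006
step 5: y <- min((x - z), -2)        0x0006
step 6: z <- 1                       0xffff
step 7: eval (z < 6)                 0xffff
step 8: y <- thread                  0xffff
step 9: z <- (z + 3)                 0xffff
step 10: eval (z < 6)                 0xffff
step 11: y <- thread                  0xffff
step 12: z <- (z + 3)                 0xffff
step 13: eval (z < 6)                 0xffff
step 14: y <- (z // -2)               0xffff

Answer: 15 steps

x: 7,0,1,5,6,5,6,5,6,5,6,5,6,5,6,5
y: -4,-4,-4,-4,-4,-4,-4,-4,-4,-4,-4,-4,-4,-4,-4,-4
z: 7,7,7,7,7,7,7,7,7,7,7,7,7,7,7,7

steps = 15; useful = 208; efficiency = 208/240 = 13/15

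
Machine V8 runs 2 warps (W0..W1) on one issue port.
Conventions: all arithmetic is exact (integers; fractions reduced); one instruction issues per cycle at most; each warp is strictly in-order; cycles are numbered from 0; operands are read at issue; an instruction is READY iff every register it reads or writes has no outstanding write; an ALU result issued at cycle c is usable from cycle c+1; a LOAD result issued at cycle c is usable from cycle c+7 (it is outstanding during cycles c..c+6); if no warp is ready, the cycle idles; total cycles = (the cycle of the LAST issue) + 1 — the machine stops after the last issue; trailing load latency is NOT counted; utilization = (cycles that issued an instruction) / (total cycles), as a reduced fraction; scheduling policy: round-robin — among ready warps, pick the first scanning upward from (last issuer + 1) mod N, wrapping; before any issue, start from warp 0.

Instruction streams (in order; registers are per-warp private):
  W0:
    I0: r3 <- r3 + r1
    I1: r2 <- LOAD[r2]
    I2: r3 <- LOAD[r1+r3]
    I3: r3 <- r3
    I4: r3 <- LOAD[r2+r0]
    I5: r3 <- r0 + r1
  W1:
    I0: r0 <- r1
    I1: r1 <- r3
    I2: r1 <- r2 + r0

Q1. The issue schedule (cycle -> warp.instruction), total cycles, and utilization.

cycle 0: W0.I0
cycle 1: W1.I0
cycle 2: W0.I1
cycle 3: W1.I1
cycle 4: W0.I2
cycle 5: W1.I2
cycle 6: idle
cycle 7: idle
cycle 8: idle
cycle 9: idle
cycle 10: idle
cycle 11: W0.I3
cycle 12: W0.I4
cycle 13: idle
cycle 14: idle
cycle 15: idle
cycle 16: idle
cycle 17: idle
cycle 18: idle
cycle 19: W0.I5

Answer: 20 cycles, utilization 9/20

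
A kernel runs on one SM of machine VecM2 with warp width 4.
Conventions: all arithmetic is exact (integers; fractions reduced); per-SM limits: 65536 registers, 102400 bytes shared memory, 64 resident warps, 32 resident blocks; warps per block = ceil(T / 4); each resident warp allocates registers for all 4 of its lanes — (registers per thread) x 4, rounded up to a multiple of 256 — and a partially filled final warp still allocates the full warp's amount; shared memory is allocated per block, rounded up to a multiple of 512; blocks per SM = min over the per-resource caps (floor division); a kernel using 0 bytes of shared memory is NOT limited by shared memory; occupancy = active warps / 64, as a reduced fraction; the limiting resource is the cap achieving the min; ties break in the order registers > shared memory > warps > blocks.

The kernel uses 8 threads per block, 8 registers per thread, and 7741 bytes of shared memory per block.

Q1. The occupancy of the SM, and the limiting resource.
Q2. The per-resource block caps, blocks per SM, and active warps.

Answer: occupancy 3/8, limited by shared memory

registers: 128 blocks
shared memory: 12 blocks
warps: 32 blocks
blocks: 32 blocks

Answer: 12 blocks, 24 active warps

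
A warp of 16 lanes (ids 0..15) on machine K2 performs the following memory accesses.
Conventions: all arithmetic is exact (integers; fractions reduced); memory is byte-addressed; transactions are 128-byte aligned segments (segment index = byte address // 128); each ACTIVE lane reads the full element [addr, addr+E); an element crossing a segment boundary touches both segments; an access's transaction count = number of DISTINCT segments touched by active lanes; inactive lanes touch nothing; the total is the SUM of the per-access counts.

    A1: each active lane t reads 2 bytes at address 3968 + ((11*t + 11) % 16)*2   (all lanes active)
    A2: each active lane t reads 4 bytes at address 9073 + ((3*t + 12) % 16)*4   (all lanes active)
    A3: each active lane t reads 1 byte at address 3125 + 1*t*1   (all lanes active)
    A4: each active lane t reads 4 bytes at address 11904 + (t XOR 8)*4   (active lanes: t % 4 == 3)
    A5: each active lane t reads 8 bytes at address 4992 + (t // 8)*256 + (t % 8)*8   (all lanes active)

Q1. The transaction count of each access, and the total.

A1: 1 transaction
A2: 2 transactions
A3: 1 transaction
A4: 1 transaction
A5: 2 transactions

Answer: 1,2,1,1,2; total 7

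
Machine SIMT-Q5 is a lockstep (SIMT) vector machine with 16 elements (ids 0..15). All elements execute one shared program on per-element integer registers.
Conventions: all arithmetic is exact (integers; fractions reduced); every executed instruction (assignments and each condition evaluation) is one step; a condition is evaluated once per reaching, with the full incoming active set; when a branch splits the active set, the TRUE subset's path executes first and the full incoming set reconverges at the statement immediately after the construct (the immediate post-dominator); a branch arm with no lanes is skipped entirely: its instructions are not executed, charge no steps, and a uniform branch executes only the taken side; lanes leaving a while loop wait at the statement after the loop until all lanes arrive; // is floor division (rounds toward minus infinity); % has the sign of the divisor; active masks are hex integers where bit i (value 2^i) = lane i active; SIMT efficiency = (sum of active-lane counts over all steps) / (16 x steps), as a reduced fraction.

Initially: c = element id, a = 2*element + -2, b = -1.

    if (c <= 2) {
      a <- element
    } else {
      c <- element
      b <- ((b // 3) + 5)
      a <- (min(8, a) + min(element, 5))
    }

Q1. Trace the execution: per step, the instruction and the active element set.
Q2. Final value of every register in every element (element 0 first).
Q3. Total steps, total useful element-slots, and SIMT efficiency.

step 0: eval (c <= 2)                0xffff
step 1: a <- element                 0x0007
step 2: c <- element                 0xfff8
step 3: b <- ((b // 3) + 5)          0xfff8
step 4: a <- (min(8, a) + min(element, 5)) 0xfff8

Answer: 5 steps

c: 0,1,2,3,4,5,6,7,8,9,10,11,12,13,14,15
a: 0,1,2,7,10,13,13,13,13,13,13,13,13,13,13,13
b: -1,-1,-1,4,4,4,4,4,4,4,4,4,4,4,4,4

steps = 5; useful = 58; efficiency = 58/80 = 29/40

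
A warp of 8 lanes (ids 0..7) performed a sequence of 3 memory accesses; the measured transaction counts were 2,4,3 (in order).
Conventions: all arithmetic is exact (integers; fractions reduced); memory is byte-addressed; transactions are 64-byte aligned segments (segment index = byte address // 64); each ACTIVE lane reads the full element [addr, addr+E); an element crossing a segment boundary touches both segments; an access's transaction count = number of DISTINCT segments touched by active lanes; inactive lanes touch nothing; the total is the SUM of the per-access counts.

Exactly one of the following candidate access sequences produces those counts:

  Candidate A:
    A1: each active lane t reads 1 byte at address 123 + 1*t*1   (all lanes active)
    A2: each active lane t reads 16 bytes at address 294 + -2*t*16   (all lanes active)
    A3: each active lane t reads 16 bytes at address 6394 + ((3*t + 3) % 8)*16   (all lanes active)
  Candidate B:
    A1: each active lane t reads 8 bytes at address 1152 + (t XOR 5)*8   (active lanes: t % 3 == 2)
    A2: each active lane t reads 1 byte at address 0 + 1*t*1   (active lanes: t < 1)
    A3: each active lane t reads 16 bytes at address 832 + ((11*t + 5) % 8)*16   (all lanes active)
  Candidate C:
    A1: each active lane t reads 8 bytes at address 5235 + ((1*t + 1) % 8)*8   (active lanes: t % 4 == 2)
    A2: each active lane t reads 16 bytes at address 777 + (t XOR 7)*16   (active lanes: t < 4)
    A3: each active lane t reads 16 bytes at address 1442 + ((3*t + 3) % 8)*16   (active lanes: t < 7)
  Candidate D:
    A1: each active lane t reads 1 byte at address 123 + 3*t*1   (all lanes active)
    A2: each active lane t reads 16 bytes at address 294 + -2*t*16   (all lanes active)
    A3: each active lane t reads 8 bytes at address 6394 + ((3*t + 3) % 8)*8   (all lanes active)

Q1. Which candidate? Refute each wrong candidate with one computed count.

B: A1 gives 1 transaction, not 2
C: A1 gives 1 transaction, not 2
D: A3 gives 2 transactions, not 3
A: all counts match (2,4,3)

Answer: A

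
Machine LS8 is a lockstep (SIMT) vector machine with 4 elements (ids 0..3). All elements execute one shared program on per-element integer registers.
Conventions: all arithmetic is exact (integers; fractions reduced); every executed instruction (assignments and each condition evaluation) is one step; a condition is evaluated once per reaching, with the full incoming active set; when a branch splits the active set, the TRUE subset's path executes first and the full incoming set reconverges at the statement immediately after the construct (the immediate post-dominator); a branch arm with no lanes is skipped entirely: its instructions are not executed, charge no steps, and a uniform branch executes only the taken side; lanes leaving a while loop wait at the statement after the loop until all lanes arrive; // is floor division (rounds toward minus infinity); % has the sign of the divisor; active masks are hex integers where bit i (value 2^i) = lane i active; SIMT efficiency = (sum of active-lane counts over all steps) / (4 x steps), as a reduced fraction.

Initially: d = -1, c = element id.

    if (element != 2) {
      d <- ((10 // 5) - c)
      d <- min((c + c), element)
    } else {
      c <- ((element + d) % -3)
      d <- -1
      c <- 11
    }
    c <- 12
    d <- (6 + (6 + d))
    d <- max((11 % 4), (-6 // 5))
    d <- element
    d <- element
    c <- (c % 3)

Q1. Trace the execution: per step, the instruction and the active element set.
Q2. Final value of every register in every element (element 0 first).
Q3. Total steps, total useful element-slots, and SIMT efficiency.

step 0: eval (element != 2)          0xf
step 1: d <- ((10 // 5) - c)         0xb
step 2: d <- min((c + c), element)   0xb
step 3: c <- ((element + d) % -3)    0x4
step 4: d <- -1                      0x4
step 5: c <- 11                      0x4
step 6: c <- 12                      0xf
step 7: d <- (6 + (6 + d))           0xf
step 8: d <- max((11 % 4), (-6 // 5)) 0xf
step 9: d <- element                 0xf
step 10: d <- element                 0xf
step 11: c <- (c % 3)                 0xf

Answer: 12 steps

d: 0,1,2,3
c: 0,0,0,0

steps = 12; useful = 37; efficiency = 37/48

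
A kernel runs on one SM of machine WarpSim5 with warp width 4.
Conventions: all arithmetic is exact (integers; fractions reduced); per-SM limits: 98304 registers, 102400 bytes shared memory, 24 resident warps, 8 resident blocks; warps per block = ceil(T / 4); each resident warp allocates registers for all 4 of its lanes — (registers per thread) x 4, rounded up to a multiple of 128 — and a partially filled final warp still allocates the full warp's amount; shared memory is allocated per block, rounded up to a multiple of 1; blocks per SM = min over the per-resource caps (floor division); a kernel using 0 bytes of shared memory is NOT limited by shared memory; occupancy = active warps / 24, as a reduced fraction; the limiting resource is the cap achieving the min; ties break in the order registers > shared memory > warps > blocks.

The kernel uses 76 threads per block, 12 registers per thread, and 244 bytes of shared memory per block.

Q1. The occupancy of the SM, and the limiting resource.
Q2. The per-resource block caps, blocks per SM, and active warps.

Answer: occupancy 19/24, limited by warps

registers: 40 blocks
shared memory: 419 blocks
warps: 1 block
blocks: 8 blocks

Answer: 1 block, 19 active warps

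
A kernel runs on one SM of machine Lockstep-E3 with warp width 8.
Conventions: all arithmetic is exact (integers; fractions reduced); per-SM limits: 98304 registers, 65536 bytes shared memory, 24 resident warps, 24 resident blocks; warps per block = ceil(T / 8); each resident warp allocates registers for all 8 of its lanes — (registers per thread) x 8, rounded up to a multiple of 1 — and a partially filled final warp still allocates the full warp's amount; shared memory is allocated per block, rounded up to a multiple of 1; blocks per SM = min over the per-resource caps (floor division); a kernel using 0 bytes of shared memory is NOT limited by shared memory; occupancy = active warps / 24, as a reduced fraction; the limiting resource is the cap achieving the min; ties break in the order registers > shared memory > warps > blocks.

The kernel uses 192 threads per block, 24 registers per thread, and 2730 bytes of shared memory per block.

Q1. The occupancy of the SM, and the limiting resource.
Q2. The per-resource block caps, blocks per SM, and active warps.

Answer: occupancy 1, limited by warps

registers: 21 blocks
shared memory: 24 blocks
warps: 1 block
blocks: 24 blocks

Answer: 1 block, 24 active warps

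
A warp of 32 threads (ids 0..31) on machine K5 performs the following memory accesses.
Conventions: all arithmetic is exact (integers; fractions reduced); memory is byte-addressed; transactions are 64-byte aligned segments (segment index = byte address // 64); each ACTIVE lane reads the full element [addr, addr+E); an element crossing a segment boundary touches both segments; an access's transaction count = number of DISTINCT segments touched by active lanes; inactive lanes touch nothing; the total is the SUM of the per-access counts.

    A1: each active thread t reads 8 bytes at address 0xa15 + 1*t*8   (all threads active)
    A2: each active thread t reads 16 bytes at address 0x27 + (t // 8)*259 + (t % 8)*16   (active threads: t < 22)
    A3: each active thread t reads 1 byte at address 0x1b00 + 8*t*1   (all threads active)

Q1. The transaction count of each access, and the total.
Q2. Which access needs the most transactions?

A1: 5 transactions
A2: 9 transactions
A3: 4 transactions

Answer: 5,9,4; total 18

Answer: A2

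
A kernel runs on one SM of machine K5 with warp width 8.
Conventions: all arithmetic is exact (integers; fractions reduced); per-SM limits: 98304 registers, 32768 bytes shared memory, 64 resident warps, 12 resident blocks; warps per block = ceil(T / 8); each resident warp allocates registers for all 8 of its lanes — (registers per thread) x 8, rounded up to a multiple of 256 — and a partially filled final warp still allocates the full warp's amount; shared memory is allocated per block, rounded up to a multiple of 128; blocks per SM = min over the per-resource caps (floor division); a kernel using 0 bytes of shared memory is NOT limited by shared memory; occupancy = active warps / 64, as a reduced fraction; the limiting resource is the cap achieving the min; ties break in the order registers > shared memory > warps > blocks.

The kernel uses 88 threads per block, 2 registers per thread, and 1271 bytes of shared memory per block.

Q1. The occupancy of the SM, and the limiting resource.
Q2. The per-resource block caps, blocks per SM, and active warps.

Answer: occupancy 55/64, limited by warps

registers: 34 blocks
shared memory: 25 blocks
warps: 5 blocks
blocks: 12 blocks

Answer: 5 blocks, 55 active warps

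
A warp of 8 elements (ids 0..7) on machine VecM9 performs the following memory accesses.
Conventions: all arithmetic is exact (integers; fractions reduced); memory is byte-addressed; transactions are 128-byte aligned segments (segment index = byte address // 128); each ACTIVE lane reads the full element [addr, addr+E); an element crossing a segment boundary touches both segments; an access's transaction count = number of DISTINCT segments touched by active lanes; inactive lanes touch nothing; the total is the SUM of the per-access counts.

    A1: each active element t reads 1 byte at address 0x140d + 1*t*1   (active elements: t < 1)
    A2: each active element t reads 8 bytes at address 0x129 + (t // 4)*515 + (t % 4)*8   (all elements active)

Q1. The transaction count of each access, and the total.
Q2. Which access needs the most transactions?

A1: 1 transaction
A2: 2 transactions

Answer: 1,2; total 3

Answer: A2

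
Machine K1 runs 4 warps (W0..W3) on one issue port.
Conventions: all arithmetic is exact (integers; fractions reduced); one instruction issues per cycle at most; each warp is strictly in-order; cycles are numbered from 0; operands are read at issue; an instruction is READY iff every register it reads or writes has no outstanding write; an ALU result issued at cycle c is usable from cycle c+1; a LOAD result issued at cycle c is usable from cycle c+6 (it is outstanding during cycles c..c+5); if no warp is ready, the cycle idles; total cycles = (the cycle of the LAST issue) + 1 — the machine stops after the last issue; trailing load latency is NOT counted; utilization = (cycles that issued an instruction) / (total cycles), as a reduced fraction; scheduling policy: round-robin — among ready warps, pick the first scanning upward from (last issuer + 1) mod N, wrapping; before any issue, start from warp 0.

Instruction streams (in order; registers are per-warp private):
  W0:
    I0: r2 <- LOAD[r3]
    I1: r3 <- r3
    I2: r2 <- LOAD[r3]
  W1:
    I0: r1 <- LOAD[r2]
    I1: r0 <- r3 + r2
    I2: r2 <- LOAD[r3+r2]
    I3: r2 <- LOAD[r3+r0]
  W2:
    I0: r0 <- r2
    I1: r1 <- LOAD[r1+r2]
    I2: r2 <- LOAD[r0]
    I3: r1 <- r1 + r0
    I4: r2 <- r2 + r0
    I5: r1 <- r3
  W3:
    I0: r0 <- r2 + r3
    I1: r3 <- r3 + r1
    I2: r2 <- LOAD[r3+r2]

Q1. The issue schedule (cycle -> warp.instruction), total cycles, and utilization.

cycle 0: W0.I0
cycle 1: W1.I0
cycle 2: W2.I0
cycle 3: W3.I0
cycle 4: W0.I1
cycle 5: W1.I1
cycle 6: W2.I1
cycle 7: W3.I1
cycle 8: W0.I2
cycle 9: W1.I2
cycle 10: W2.I2
cycle 11: W3.I2
cycle 12: W2.I3
cycle 13: idle
cycle 14: idle
cycle 15: W1.I3
cycle 16: W2.I4
cycle 17: W2.I5

Answer: 18 cycles, utilization 8/9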